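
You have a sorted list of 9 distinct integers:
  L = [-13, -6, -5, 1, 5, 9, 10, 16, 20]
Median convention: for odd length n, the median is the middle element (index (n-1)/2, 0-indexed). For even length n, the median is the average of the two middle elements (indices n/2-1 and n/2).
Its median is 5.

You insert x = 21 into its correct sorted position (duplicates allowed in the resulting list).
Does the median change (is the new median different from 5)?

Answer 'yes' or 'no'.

Answer: yes

Derivation:
Old median = 5
Insert x = 21
New median = 7
Changed? yes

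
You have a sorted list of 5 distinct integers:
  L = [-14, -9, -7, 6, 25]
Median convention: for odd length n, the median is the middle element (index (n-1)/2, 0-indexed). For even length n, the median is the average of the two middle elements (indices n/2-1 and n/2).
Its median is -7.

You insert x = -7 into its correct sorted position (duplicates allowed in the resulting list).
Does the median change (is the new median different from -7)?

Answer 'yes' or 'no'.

Old median = -7
Insert x = -7
New median = -7
Changed? no

Answer: no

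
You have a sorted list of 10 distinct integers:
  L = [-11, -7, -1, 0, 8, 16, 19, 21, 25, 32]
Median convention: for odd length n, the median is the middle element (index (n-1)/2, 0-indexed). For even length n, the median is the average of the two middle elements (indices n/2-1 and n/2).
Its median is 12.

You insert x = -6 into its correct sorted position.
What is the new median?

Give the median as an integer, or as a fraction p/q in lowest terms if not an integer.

Answer: 8

Derivation:
Old list (sorted, length 10): [-11, -7, -1, 0, 8, 16, 19, 21, 25, 32]
Old median = 12
Insert x = -6
Old length even (10). Middle pair: indices 4,5 = 8,16.
New length odd (11). New median = single middle element.
x = -6: 2 elements are < x, 8 elements are > x.
New sorted list: [-11, -7, -6, -1, 0, 8, 16, 19, 21, 25, 32]
New median = 8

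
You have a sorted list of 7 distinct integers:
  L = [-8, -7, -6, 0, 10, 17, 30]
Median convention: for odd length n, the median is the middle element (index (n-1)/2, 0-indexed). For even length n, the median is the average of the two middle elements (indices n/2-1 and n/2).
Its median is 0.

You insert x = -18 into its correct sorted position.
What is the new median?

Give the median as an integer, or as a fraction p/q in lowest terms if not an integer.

Answer: -3

Derivation:
Old list (sorted, length 7): [-8, -7, -6, 0, 10, 17, 30]
Old median = 0
Insert x = -18
Old length odd (7). Middle was index 3 = 0.
New length even (8). New median = avg of two middle elements.
x = -18: 0 elements are < x, 7 elements are > x.
New sorted list: [-18, -8, -7, -6, 0, 10, 17, 30]
New median = -3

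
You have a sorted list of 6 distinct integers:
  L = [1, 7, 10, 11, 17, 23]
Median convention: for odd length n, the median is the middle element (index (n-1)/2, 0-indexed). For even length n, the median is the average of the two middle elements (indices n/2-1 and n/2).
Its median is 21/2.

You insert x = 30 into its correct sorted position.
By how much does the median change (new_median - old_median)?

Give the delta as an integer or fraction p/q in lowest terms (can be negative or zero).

Answer: 1/2

Derivation:
Old median = 21/2
After inserting x = 30: new sorted = [1, 7, 10, 11, 17, 23, 30]
New median = 11
Delta = 11 - 21/2 = 1/2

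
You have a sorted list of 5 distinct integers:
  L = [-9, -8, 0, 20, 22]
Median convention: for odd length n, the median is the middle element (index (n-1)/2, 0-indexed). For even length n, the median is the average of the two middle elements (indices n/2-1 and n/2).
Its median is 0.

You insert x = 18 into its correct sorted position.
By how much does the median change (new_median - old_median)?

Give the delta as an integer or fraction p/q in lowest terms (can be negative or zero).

Old median = 0
After inserting x = 18: new sorted = [-9, -8, 0, 18, 20, 22]
New median = 9
Delta = 9 - 0 = 9

Answer: 9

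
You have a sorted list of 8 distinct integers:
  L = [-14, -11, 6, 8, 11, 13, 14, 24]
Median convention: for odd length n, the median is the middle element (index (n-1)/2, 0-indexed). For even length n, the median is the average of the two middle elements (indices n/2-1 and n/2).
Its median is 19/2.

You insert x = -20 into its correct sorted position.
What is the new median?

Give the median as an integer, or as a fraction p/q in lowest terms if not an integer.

Answer: 8

Derivation:
Old list (sorted, length 8): [-14, -11, 6, 8, 11, 13, 14, 24]
Old median = 19/2
Insert x = -20
Old length even (8). Middle pair: indices 3,4 = 8,11.
New length odd (9). New median = single middle element.
x = -20: 0 elements are < x, 8 elements are > x.
New sorted list: [-20, -14, -11, 6, 8, 11, 13, 14, 24]
New median = 8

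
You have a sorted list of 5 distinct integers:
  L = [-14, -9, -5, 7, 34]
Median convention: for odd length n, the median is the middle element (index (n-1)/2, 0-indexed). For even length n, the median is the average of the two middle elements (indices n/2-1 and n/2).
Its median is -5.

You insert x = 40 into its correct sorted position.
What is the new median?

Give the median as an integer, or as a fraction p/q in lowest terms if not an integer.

Answer: 1

Derivation:
Old list (sorted, length 5): [-14, -9, -5, 7, 34]
Old median = -5
Insert x = 40
Old length odd (5). Middle was index 2 = -5.
New length even (6). New median = avg of two middle elements.
x = 40: 5 elements are < x, 0 elements are > x.
New sorted list: [-14, -9, -5, 7, 34, 40]
New median = 1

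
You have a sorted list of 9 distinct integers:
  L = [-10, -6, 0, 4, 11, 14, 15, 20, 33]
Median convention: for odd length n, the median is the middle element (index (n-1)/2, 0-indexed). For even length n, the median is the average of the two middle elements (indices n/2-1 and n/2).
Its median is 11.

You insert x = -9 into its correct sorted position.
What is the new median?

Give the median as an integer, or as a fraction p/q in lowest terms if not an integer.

Answer: 15/2

Derivation:
Old list (sorted, length 9): [-10, -6, 0, 4, 11, 14, 15, 20, 33]
Old median = 11
Insert x = -9
Old length odd (9). Middle was index 4 = 11.
New length even (10). New median = avg of two middle elements.
x = -9: 1 elements are < x, 8 elements are > x.
New sorted list: [-10, -9, -6, 0, 4, 11, 14, 15, 20, 33]
New median = 15/2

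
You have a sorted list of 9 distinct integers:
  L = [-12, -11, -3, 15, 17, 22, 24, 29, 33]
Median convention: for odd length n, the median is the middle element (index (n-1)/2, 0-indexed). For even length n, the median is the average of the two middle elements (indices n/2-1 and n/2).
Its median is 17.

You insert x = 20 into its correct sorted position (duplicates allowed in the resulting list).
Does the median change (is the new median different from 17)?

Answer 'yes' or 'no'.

Old median = 17
Insert x = 20
New median = 37/2
Changed? yes

Answer: yes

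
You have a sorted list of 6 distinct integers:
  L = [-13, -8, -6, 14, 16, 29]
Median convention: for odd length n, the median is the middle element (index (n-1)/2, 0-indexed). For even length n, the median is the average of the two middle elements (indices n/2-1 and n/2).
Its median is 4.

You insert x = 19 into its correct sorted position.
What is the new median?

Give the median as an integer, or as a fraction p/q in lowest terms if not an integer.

Answer: 14

Derivation:
Old list (sorted, length 6): [-13, -8, -6, 14, 16, 29]
Old median = 4
Insert x = 19
Old length even (6). Middle pair: indices 2,3 = -6,14.
New length odd (7). New median = single middle element.
x = 19: 5 elements are < x, 1 elements are > x.
New sorted list: [-13, -8, -6, 14, 16, 19, 29]
New median = 14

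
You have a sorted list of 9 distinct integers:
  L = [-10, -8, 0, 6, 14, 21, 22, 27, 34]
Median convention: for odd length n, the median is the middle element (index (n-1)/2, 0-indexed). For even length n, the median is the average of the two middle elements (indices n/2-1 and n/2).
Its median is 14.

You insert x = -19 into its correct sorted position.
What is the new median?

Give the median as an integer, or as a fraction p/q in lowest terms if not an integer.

Old list (sorted, length 9): [-10, -8, 0, 6, 14, 21, 22, 27, 34]
Old median = 14
Insert x = -19
Old length odd (9). Middle was index 4 = 14.
New length even (10). New median = avg of two middle elements.
x = -19: 0 elements are < x, 9 elements are > x.
New sorted list: [-19, -10, -8, 0, 6, 14, 21, 22, 27, 34]
New median = 10

Answer: 10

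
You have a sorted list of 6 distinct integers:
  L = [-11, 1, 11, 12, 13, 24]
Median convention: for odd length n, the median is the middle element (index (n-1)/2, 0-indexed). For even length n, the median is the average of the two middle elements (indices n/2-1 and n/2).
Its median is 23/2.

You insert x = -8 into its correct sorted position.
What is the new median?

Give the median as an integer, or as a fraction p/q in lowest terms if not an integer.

Answer: 11

Derivation:
Old list (sorted, length 6): [-11, 1, 11, 12, 13, 24]
Old median = 23/2
Insert x = -8
Old length even (6). Middle pair: indices 2,3 = 11,12.
New length odd (7). New median = single middle element.
x = -8: 1 elements are < x, 5 elements are > x.
New sorted list: [-11, -8, 1, 11, 12, 13, 24]
New median = 11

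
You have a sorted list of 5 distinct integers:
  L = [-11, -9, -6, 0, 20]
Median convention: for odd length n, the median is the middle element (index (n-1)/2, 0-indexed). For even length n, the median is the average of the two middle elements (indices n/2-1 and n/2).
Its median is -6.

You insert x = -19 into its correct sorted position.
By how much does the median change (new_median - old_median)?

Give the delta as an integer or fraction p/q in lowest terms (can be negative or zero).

Answer: -3/2

Derivation:
Old median = -6
After inserting x = -19: new sorted = [-19, -11, -9, -6, 0, 20]
New median = -15/2
Delta = -15/2 - -6 = -3/2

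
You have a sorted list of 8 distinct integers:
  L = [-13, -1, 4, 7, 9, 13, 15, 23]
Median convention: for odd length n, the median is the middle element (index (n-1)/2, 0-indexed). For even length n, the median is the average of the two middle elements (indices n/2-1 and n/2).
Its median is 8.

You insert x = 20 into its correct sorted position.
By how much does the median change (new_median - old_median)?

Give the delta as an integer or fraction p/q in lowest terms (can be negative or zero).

Answer: 1

Derivation:
Old median = 8
After inserting x = 20: new sorted = [-13, -1, 4, 7, 9, 13, 15, 20, 23]
New median = 9
Delta = 9 - 8 = 1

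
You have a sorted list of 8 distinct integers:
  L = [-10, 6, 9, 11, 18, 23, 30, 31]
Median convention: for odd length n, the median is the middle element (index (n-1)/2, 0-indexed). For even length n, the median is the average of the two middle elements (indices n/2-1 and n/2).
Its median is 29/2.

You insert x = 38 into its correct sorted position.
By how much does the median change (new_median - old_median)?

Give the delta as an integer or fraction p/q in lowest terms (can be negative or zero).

Old median = 29/2
After inserting x = 38: new sorted = [-10, 6, 9, 11, 18, 23, 30, 31, 38]
New median = 18
Delta = 18 - 29/2 = 7/2

Answer: 7/2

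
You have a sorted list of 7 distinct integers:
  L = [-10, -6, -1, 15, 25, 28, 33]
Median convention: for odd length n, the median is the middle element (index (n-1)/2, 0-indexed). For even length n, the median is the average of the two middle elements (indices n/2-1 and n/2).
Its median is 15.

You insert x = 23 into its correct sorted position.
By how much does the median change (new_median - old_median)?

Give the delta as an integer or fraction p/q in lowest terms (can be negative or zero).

Old median = 15
After inserting x = 23: new sorted = [-10, -6, -1, 15, 23, 25, 28, 33]
New median = 19
Delta = 19 - 15 = 4

Answer: 4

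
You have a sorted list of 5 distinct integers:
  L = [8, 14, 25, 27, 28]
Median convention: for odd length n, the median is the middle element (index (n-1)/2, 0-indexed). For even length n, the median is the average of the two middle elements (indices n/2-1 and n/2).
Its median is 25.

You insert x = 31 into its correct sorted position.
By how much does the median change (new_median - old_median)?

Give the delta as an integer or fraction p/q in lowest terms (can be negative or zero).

Old median = 25
After inserting x = 31: new sorted = [8, 14, 25, 27, 28, 31]
New median = 26
Delta = 26 - 25 = 1

Answer: 1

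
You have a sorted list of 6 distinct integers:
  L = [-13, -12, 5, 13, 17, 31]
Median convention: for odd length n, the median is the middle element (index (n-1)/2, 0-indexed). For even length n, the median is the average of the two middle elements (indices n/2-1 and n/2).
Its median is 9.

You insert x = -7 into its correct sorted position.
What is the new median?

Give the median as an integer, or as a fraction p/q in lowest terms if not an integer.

Old list (sorted, length 6): [-13, -12, 5, 13, 17, 31]
Old median = 9
Insert x = -7
Old length even (6). Middle pair: indices 2,3 = 5,13.
New length odd (7). New median = single middle element.
x = -7: 2 elements are < x, 4 elements are > x.
New sorted list: [-13, -12, -7, 5, 13, 17, 31]
New median = 5

Answer: 5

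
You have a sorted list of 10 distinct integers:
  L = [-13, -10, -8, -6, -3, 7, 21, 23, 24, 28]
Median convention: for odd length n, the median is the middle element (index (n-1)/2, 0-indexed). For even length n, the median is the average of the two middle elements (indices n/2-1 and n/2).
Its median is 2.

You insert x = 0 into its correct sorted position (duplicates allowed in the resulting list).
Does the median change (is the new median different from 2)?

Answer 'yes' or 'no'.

Old median = 2
Insert x = 0
New median = 0
Changed? yes

Answer: yes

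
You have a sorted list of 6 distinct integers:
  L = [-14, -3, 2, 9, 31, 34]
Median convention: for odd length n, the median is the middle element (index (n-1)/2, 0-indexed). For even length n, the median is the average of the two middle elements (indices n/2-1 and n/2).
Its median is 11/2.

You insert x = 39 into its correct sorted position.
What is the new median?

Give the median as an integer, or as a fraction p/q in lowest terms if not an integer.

Answer: 9

Derivation:
Old list (sorted, length 6): [-14, -3, 2, 9, 31, 34]
Old median = 11/2
Insert x = 39
Old length even (6). Middle pair: indices 2,3 = 2,9.
New length odd (7). New median = single middle element.
x = 39: 6 elements are < x, 0 elements are > x.
New sorted list: [-14, -3, 2, 9, 31, 34, 39]
New median = 9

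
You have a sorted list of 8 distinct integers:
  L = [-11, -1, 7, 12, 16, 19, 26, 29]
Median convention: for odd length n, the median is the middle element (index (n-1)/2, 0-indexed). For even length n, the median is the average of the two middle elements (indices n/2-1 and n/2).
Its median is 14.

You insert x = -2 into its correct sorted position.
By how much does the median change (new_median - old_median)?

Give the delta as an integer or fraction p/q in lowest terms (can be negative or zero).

Answer: -2

Derivation:
Old median = 14
After inserting x = -2: new sorted = [-11, -2, -1, 7, 12, 16, 19, 26, 29]
New median = 12
Delta = 12 - 14 = -2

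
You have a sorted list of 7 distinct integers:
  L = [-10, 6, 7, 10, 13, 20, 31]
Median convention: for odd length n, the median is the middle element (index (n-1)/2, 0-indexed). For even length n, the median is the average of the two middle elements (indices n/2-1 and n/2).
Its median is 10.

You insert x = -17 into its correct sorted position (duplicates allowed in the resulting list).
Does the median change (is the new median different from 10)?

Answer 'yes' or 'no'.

Answer: yes

Derivation:
Old median = 10
Insert x = -17
New median = 17/2
Changed? yes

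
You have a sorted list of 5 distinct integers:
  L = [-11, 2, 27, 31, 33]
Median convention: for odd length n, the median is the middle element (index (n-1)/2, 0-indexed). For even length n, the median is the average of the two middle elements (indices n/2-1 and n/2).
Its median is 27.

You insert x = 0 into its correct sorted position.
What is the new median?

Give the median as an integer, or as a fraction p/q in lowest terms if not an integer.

Answer: 29/2

Derivation:
Old list (sorted, length 5): [-11, 2, 27, 31, 33]
Old median = 27
Insert x = 0
Old length odd (5). Middle was index 2 = 27.
New length even (6). New median = avg of two middle elements.
x = 0: 1 elements are < x, 4 elements are > x.
New sorted list: [-11, 0, 2, 27, 31, 33]
New median = 29/2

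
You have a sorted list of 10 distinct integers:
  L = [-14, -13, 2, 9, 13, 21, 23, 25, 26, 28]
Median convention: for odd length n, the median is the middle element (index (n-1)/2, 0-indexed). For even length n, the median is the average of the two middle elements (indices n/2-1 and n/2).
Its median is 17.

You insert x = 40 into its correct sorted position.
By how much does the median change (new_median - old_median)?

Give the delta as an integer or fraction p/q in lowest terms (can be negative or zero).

Answer: 4

Derivation:
Old median = 17
After inserting x = 40: new sorted = [-14, -13, 2, 9, 13, 21, 23, 25, 26, 28, 40]
New median = 21
Delta = 21 - 17 = 4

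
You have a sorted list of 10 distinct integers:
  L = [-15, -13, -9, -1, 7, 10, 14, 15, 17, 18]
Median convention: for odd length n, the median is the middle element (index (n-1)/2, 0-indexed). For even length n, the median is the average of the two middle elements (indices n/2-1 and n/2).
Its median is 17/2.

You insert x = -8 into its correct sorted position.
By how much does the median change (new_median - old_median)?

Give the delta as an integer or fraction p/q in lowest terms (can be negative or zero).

Answer: -3/2

Derivation:
Old median = 17/2
After inserting x = -8: new sorted = [-15, -13, -9, -8, -1, 7, 10, 14, 15, 17, 18]
New median = 7
Delta = 7 - 17/2 = -3/2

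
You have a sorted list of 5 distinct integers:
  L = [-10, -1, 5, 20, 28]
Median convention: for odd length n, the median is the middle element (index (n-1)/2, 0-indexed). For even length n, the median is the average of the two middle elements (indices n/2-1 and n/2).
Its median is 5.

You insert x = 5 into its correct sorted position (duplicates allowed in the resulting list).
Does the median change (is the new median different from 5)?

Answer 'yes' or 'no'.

Answer: no

Derivation:
Old median = 5
Insert x = 5
New median = 5
Changed? no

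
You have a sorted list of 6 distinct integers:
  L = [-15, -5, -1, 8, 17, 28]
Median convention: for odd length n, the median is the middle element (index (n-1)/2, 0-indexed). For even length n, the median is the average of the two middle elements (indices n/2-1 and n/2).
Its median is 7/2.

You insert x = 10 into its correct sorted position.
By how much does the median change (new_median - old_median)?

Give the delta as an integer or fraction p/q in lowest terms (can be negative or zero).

Old median = 7/2
After inserting x = 10: new sorted = [-15, -5, -1, 8, 10, 17, 28]
New median = 8
Delta = 8 - 7/2 = 9/2

Answer: 9/2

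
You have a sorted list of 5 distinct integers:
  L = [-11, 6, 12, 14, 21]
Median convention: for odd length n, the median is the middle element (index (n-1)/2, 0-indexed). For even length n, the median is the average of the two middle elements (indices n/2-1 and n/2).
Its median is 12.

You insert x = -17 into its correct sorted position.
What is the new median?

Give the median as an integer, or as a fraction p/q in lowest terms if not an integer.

Answer: 9

Derivation:
Old list (sorted, length 5): [-11, 6, 12, 14, 21]
Old median = 12
Insert x = -17
Old length odd (5). Middle was index 2 = 12.
New length even (6). New median = avg of two middle elements.
x = -17: 0 elements are < x, 5 elements are > x.
New sorted list: [-17, -11, 6, 12, 14, 21]
New median = 9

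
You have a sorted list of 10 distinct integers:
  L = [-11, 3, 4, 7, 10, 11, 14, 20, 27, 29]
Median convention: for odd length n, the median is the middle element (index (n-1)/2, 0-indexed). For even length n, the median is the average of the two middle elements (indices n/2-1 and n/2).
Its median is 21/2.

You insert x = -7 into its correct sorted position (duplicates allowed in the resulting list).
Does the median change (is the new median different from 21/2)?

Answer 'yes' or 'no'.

Old median = 21/2
Insert x = -7
New median = 10
Changed? yes

Answer: yes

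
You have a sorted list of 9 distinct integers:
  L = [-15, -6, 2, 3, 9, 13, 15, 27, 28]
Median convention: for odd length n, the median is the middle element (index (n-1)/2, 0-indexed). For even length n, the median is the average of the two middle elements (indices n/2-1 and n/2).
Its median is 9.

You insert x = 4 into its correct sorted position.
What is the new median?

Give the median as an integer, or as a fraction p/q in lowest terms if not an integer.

Answer: 13/2

Derivation:
Old list (sorted, length 9): [-15, -6, 2, 3, 9, 13, 15, 27, 28]
Old median = 9
Insert x = 4
Old length odd (9). Middle was index 4 = 9.
New length even (10). New median = avg of two middle elements.
x = 4: 4 elements are < x, 5 elements are > x.
New sorted list: [-15, -6, 2, 3, 4, 9, 13, 15, 27, 28]
New median = 13/2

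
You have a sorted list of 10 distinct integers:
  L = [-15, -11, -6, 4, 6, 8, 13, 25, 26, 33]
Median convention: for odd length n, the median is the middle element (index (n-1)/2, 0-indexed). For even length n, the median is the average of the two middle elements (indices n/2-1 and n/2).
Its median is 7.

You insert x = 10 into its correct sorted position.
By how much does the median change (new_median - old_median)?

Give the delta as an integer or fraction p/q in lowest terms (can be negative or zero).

Answer: 1

Derivation:
Old median = 7
After inserting x = 10: new sorted = [-15, -11, -6, 4, 6, 8, 10, 13, 25, 26, 33]
New median = 8
Delta = 8 - 7 = 1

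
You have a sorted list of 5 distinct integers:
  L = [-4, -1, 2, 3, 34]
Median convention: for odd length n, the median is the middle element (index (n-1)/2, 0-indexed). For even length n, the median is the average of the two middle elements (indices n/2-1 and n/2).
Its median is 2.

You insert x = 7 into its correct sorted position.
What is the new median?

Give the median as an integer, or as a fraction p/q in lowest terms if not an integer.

Old list (sorted, length 5): [-4, -1, 2, 3, 34]
Old median = 2
Insert x = 7
Old length odd (5). Middle was index 2 = 2.
New length even (6). New median = avg of two middle elements.
x = 7: 4 elements are < x, 1 elements are > x.
New sorted list: [-4, -1, 2, 3, 7, 34]
New median = 5/2

Answer: 5/2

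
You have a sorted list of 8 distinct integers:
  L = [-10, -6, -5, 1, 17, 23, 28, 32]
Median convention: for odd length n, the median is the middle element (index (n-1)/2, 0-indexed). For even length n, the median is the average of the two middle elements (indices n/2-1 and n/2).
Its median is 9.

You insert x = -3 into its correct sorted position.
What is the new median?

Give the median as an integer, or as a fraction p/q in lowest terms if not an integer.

Old list (sorted, length 8): [-10, -6, -5, 1, 17, 23, 28, 32]
Old median = 9
Insert x = -3
Old length even (8). Middle pair: indices 3,4 = 1,17.
New length odd (9). New median = single middle element.
x = -3: 3 elements are < x, 5 elements are > x.
New sorted list: [-10, -6, -5, -3, 1, 17, 23, 28, 32]
New median = 1

Answer: 1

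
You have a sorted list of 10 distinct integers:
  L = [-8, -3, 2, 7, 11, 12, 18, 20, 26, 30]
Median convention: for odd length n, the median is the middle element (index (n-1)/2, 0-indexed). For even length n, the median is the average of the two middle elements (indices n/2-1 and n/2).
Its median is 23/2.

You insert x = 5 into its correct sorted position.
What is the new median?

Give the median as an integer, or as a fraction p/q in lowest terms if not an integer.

Old list (sorted, length 10): [-8, -3, 2, 7, 11, 12, 18, 20, 26, 30]
Old median = 23/2
Insert x = 5
Old length even (10). Middle pair: indices 4,5 = 11,12.
New length odd (11). New median = single middle element.
x = 5: 3 elements are < x, 7 elements are > x.
New sorted list: [-8, -3, 2, 5, 7, 11, 12, 18, 20, 26, 30]
New median = 11

Answer: 11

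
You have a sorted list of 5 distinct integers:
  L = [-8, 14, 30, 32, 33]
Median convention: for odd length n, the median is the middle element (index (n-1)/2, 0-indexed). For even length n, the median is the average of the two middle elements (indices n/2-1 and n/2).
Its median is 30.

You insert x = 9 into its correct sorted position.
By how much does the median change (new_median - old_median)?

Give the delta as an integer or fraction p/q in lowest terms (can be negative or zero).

Old median = 30
After inserting x = 9: new sorted = [-8, 9, 14, 30, 32, 33]
New median = 22
Delta = 22 - 30 = -8

Answer: -8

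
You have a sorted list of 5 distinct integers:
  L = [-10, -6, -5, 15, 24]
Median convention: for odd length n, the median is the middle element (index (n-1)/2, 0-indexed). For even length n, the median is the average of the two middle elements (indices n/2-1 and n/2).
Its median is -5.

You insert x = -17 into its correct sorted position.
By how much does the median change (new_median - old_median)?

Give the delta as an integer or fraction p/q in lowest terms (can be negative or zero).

Old median = -5
After inserting x = -17: new sorted = [-17, -10, -6, -5, 15, 24]
New median = -11/2
Delta = -11/2 - -5 = -1/2

Answer: -1/2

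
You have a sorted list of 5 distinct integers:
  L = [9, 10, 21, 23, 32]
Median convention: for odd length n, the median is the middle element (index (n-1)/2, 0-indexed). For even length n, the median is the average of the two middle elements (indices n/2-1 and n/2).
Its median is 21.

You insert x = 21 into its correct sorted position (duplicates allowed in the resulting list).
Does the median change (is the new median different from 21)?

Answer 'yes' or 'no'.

Old median = 21
Insert x = 21
New median = 21
Changed? no

Answer: no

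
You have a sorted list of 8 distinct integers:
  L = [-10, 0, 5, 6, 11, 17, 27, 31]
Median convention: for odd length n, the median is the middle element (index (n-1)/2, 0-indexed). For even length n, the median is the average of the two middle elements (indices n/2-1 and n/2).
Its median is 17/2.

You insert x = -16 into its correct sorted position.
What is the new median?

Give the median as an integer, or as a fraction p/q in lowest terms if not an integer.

Old list (sorted, length 8): [-10, 0, 5, 6, 11, 17, 27, 31]
Old median = 17/2
Insert x = -16
Old length even (8). Middle pair: indices 3,4 = 6,11.
New length odd (9). New median = single middle element.
x = -16: 0 elements are < x, 8 elements are > x.
New sorted list: [-16, -10, 0, 5, 6, 11, 17, 27, 31]
New median = 6

Answer: 6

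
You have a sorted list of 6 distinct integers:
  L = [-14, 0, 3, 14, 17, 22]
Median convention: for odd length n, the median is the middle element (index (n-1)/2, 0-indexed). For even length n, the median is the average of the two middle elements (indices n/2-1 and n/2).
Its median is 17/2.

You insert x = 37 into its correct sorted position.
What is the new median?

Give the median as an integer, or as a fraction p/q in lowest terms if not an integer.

Answer: 14

Derivation:
Old list (sorted, length 6): [-14, 0, 3, 14, 17, 22]
Old median = 17/2
Insert x = 37
Old length even (6). Middle pair: indices 2,3 = 3,14.
New length odd (7). New median = single middle element.
x = 37: 6 elements are < x, 0 elements are > x.
New sorted list: [-14, 0, 3, 14, 17, 22, 37]
New median = 14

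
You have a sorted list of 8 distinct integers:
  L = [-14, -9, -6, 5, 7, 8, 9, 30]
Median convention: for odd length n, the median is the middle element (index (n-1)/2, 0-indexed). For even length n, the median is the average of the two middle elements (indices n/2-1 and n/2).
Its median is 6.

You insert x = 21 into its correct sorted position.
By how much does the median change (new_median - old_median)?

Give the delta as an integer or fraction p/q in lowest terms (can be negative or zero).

Old median = 6
After inserting x = 21: new sorted = [-14, -9, -6, 5, 7, 8, 9, 21, 30]
New median = 7
Delta = 7 - 6 = 1

Answer: 1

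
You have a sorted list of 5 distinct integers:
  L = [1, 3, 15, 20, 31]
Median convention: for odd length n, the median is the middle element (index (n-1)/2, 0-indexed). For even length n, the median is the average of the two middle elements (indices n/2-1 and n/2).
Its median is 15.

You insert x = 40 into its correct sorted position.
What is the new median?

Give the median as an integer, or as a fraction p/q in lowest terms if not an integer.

Old list (sorted, length 5): [1, 3, 15, 20, 31]
Old median = 15
Insert x = 40
Old length odd (5). Middle was index 2 = 15.
New length even (6). New median = avg of two middle elements.
x = 40: 5 elements are < x, 0 elements are > x.
New sorted list: [1, 3, 15, 20, 31, 40]
New median = 35/2

Answer: 35/2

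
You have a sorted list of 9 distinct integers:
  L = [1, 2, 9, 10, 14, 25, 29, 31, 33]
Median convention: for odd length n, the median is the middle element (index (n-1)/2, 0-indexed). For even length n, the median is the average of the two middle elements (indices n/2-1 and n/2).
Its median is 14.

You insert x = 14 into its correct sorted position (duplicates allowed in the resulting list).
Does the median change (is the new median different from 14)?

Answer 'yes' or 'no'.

Answer: no

Derivation:
Old median = 14
Insert x = 14
New median = 14
Changed? no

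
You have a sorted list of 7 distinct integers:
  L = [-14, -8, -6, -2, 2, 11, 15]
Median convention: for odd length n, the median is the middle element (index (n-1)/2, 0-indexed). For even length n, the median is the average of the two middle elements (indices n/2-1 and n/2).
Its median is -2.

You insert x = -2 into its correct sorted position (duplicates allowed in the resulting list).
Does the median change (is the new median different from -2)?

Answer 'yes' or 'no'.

Old median = -2
Insert x = -2
New median = -2
Changed? no

Answer: no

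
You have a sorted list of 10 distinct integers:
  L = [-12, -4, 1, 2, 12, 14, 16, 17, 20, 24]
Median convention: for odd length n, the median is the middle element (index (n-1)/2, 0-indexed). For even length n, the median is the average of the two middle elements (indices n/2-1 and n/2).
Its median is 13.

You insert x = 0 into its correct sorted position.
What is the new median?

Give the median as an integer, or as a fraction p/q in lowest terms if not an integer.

Old list (sorted, length 10): [-12, -4, 1, 2, 12, 14, 16, 17, 20, 24]
Old median = 13
Insert x = 0
Old length even (10). Middle pair: indices 4,5 = 12,14.
New length odd (11). New median = single middle element.
x = 0: 2 elements are < x, 8 elements are > x.
New sorted list: [-12, -4, 0, 1, 2, 12, 14, 16, 17, 20, 24]
New median = 12

Answer: 12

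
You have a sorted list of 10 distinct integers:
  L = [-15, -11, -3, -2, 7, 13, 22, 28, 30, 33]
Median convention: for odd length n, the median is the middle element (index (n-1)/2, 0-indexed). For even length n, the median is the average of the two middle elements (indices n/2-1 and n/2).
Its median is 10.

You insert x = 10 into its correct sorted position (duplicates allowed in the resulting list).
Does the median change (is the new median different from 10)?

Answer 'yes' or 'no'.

Old median = 10
Insert x = 10
New median = 10
Changed? no

Answer: no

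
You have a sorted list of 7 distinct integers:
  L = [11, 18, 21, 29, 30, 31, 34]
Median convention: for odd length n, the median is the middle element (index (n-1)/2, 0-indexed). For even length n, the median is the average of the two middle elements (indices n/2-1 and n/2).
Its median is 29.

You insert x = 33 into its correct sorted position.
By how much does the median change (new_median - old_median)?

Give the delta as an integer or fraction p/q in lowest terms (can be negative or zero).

Answer: 1/2

Derivation:
Old median = 29
After inserting x = 33: new sorted = [11, 18, 21, 29, 30, 31, 33, 34]
New median = 59/2
Delta = 59/2 - 29 = 1/2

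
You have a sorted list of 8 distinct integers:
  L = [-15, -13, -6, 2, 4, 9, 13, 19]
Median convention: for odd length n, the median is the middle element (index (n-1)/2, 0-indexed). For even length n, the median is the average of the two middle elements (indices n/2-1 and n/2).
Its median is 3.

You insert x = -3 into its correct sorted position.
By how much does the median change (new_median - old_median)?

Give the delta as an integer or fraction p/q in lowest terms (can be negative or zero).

Old median = 3
After inserting x = -3: new sorted = [-15, -13, -6, -3, 2, 4, 9, 13, 19]
New median = 2
Delta = 2 - 3 = -1

Answer: -1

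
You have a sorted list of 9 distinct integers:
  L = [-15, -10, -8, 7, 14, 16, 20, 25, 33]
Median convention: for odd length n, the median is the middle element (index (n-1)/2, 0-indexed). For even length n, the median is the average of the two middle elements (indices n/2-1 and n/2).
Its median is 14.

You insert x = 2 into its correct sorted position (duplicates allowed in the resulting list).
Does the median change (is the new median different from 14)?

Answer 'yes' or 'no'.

Old median = 14
Insert x = 2
New median = 21/2
Changed? yes

Answer: yes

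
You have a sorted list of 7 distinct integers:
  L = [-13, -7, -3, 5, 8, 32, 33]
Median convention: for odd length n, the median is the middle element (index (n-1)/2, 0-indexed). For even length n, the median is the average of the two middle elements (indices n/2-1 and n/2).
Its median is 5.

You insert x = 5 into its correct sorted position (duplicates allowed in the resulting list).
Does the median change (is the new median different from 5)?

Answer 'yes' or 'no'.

Answer: no

Derivation:
Old median = 5
Insert x = 5
New median = 5
Changed? no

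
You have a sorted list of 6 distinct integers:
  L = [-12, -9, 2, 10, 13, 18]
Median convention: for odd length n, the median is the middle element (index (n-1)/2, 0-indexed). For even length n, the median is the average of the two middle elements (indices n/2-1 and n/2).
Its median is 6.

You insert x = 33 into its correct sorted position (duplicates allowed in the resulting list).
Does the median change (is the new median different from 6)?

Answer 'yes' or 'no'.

Old median = 6
Insert x = 33
New median = 10
Changed? yes

Answer: yes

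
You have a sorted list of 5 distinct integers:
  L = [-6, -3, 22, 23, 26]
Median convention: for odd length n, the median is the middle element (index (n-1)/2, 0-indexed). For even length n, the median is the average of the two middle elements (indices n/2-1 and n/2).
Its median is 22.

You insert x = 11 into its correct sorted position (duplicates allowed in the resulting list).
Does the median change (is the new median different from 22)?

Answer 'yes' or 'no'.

Old median = 22
Insert x = 11
New median = 33/2
Changed? yes

Answer: yes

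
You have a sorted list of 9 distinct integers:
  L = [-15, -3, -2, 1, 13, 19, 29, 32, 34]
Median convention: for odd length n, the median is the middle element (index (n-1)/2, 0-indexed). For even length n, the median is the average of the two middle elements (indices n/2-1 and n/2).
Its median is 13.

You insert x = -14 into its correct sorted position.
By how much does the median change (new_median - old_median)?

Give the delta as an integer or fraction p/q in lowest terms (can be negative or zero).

Answer: -6

Derivation:
Old median = 13
After inserting x = -14: new sorted = [-15, -14, -3, -2, 1, 13, 19, 29, 32, 34]
New median = 7
Delta = 7 - 13 = -6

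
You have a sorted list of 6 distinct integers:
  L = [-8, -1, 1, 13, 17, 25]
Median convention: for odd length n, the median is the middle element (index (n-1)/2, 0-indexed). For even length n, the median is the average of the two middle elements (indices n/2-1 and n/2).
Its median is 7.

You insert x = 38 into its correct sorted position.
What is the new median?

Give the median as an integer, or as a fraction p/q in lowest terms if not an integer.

Answer: 13

Derivation:
Old list (sorted, length 6): [-8, -1, 1, 13, 17, 25]
Old median = 7
Insert x = 38
Old length even (6). Middle pair: indices 2,3 = 1,13.
New length odd (7). New median = single middle element.
x = 38: 6 elements are < x, 0 elements are > x.
New sorted list: [-8, -1, 1, 13, 17, 25, 38]
New median = 13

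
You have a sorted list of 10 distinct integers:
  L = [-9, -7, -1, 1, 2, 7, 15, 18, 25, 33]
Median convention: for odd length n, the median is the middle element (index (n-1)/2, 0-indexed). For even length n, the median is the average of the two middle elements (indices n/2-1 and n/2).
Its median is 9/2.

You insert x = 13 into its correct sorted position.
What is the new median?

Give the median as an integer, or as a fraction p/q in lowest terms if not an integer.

Old list (sorted, length 10): [-9, -7, -1, 1, 2, 7, 15, 18, 25, 33]
Old median = 9/2
Insert x = 13
Old length even (10). Middle pair: indices 4,5 = 2,7.
New length odd (11). New median = single middle element.
x = 13: 6 elements are < x, 4 elements are > x.
New sorted list: [-9, -7, -1, 1, 2, 7, 13, 15, 18, 25, 33]
New median = 7

Answer: 7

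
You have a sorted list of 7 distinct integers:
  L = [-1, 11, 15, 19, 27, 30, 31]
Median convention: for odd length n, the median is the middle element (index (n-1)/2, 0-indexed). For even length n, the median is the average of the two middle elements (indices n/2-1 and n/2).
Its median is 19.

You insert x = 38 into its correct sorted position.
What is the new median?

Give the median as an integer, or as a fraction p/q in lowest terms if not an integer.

Answer: 23

Derivation:
Old list (sorted, length 7): [-1, 11, 15, 19, 27, 30, 31]
Old median = 19
Insert x = 38
Old length odd (7). Middle was index 3 = 19.
New length even (8). New median = avg of two middle elements.
x = 38: 7 elements are < x, 0 elements are > x.
New sorted list: [-1, 11, 15, 19, 27, 30, 31, 38]
New median = 23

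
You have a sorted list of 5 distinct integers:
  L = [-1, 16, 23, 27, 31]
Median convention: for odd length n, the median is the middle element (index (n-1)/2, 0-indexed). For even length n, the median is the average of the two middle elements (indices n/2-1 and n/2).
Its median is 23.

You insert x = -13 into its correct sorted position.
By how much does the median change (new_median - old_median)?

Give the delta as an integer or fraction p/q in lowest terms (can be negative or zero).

Answer: -7/2

Derivation:
Old median = 23
After inserting x = -13: new sorted = [-13, -1, 16, 23, 27, 31]
New median = 39/2
Delta = 39/2 - 23 = -7/2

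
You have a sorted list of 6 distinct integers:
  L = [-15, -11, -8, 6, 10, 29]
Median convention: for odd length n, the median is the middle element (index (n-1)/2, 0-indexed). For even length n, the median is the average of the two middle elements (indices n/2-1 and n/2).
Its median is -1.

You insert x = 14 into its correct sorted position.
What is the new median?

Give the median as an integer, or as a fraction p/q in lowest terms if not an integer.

Old list (sorted, length 6): [-15, -11, -8, 6, 10, 29]
Old median = -1
Insert x = 14
Old length even (6). Middle pair: indices 2,3 = -8,6.
New length odd (7). New median = single middle element.
x = 14: 5 elements are < x, 1 elements are > x.
New sorted list: [-15, -11, -8, 6, 10, 14, 29]
New median = 6

Answer: 6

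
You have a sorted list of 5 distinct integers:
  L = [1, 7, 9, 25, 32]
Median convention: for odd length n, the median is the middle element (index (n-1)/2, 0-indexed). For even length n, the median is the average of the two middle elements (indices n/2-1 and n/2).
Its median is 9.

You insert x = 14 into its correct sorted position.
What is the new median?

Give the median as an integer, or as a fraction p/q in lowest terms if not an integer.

Old list (sorted, length 5): [1, 7, 9, 25, 32]
Old median = 9
Insert x = 14
Old length odd (5). Middle was index 2 = 9.
New length even (6). New median = avg of two middle elements.
x = 14: 3 elements are < x, 2 elements are > x.
New sorted list: [1, 7, 9, 14, 25, 32]
New median = 23/2

Answer: 23/2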